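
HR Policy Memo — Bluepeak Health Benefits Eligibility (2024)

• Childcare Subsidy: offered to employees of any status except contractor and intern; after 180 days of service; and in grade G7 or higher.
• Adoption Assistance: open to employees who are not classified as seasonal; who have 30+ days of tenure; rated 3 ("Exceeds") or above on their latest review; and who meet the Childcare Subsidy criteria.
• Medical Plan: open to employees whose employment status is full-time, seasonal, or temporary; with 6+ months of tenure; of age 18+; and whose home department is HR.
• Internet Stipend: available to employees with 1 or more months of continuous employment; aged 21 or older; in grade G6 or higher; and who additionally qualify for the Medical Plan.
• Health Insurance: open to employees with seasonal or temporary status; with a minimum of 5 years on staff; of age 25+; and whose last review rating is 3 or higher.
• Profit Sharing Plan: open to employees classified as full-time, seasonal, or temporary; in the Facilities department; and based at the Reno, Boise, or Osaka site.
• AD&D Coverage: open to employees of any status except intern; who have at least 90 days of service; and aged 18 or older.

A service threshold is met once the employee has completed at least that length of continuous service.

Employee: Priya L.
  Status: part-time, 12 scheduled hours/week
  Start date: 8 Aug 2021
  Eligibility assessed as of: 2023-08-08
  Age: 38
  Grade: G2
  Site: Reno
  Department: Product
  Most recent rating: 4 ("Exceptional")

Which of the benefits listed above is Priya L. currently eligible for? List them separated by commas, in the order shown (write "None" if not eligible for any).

AD&D Coverage

Service from 8 Aug 2021 to 2023-08-08: 730 days.
Childcare Subsidy — status part-time ✓ (not excluded); service 730 days ≥ 180 days ✓; grade G2 < G7 ✗ → not eligible.
Adoption Assistance — status part-time ✓ (not excluded); service 730 days ≥ 30 days ✓; rating 4 ≥ 3 ✓; not eligible for Childcare Subsidy ✗ → not eligible.
Medical Plan — status part-time ✗ (requires full-time, seasonal, or temporary) → not eligible.
Internet Stipend — service 730 days ≥ 1 month (≈30 days) ✓; age 38 ≥ 21 ✓; grade G2 < G6 ✗ → not eligible.
Health Insurance — status part-time ✗ (requires seasonal or temporary) → not eligible.
Profit Sharing Plan — status part-time ✗ (requires full-time, seasonal, or temporary) → not eligible.
AD&D Coverage — status part-time ✓ (not excluded); service 730 days ≥ 90 days ✓; age 38 ≥ 18 ✓ → eligible.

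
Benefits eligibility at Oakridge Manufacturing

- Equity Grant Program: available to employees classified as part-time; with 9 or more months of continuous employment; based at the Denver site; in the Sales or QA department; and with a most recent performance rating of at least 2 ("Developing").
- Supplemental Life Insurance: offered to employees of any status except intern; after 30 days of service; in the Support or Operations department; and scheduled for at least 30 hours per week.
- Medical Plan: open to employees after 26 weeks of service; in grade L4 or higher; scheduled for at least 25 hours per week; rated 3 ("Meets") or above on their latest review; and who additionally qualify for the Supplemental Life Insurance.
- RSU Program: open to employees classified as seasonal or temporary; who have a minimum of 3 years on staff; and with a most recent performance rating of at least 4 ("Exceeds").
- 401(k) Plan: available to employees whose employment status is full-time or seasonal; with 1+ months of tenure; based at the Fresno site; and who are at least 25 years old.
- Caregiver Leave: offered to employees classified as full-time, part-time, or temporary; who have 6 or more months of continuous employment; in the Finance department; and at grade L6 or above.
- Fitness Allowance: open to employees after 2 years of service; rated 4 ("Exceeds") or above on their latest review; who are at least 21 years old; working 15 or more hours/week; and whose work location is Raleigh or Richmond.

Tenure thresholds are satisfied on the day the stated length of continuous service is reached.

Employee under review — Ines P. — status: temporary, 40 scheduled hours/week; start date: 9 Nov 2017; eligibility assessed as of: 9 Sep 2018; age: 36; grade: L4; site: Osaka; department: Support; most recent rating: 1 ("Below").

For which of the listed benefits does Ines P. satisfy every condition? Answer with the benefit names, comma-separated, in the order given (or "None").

Supplemental Life Insurance

Service from 9 Nov 2017 to 9 Sep 2018: 304 days.
Equity Grant Program — status temporary ✗ (requires part-time) → not eligible.
Supplemental Life Insurance — status temporary ✓ (not excluded); service 304 days ≥ 30 days ✓; dept Support ✓; 40 hrs/wk ≥ 30 ✓ → eligible.
Medical Plan — service 304 days ≥ 26 weeks (≈182 days) ✓; grade L4 ≥ L4 ✓; 40 hrs/wk ≥ 25 ✓; rating 1 < 3 ✗ → not eligible.
RSU Program — status temporary ✓; service 304 days < 3 years (≈1095 days) ✗ → not eligible.
401(k) Plan — status temporary ✗ (requires full-time or seasonal) → not eligible.
Caregiver Leave — status temporary ✓; service 304 days ≥ 6 months (≈180 days) ✓; dept Support ✗ → not eligible.
Fitness Allowance — service 304 days < 2 years (≈730 days) ✗ → not eligible.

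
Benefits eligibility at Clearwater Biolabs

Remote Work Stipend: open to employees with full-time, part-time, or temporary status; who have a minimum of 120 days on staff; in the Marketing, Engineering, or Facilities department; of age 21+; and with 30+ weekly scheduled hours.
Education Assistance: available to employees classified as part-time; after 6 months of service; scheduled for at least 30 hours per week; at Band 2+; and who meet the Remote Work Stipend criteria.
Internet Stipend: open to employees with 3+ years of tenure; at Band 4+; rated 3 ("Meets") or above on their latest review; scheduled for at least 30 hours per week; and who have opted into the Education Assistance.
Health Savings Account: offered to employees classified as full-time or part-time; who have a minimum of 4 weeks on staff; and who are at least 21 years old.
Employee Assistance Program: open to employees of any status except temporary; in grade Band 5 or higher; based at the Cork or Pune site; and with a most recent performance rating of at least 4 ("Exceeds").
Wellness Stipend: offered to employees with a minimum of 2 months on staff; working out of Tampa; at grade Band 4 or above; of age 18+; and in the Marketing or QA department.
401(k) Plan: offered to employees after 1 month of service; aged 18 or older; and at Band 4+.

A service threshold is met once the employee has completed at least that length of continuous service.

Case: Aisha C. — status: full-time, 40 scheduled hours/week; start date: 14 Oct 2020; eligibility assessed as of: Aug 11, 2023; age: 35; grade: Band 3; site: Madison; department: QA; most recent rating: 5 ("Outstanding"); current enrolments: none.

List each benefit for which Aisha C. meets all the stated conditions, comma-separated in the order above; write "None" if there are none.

Health Savings Account

Service from 14 Oct 2020 to Aug 11, 2023: 1031 days.
Remote Work Stipend — status full-time ✓; service 1031 days ≥ 120 days ✓; dept QA ✗ → not eligible.
Education Assistance — status full-time ✗ (requires part-time) → not eligible.
Internet Stipend — service 1031 days < 3 years (≈1095 days) ✗ → not eligible.
Health Savings Account — status full-time ✓; service 1031 days ≥ 4 weeks (≈28 days) ✓; age 35 ≥ 21 ✓ → eligible.
Employee Assistance Program — status full-time ✓ (not excluded); grade Band 3 < Band 5 ✗ → not eligible.
Wellness Stipend — service 1031 days ≥ 2 months (≈60 days) ✓; site Madison ✗ (not Tampa) → not eligible.
401(k) Plan — service 1031 days ≥ 1 month (≈30 days) ✓; age 35 ≥ 18 ✓; grade Band 3 < Band 4 ✗ → not eligible.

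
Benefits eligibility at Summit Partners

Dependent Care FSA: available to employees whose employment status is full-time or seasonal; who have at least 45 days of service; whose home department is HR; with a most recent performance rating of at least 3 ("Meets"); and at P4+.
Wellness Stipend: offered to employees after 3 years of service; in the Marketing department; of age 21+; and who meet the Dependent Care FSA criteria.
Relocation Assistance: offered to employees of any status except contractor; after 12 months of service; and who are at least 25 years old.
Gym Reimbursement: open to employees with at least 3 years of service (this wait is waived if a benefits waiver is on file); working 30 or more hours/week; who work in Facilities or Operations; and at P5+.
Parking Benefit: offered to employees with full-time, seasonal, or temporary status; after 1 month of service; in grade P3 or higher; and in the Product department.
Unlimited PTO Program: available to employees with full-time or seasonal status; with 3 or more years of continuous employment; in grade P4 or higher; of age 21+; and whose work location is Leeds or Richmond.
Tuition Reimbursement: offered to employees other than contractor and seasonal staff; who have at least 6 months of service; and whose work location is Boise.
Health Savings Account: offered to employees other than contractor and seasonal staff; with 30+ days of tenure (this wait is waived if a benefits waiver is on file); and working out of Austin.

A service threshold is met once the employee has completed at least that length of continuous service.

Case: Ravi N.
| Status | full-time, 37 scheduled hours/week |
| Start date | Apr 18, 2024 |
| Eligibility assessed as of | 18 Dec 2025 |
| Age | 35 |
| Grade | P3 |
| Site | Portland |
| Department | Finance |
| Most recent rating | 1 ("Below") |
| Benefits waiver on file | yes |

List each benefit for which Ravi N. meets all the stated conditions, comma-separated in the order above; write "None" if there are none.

Relocation Assistance

Service from Apr 18, 2024 to 18 Dec 2025: 609 days.
Dependent Care FSA — status full-time ✓; service 609 days ≥ 45 days ✓; dept Finance ✗ → not eligible.
Wellness Stipend — service 609 days < 3 years (≈1095 days) ✗ → not eligible.
Relocation Assistance — status full-time ✓ (not excluded); service 609 days ≥ 12 months (≈360 days) ✓; age 35 ≥ 25 ✓ → eligible.
Gym Reimbursement — benefits waiver on file ✓; 37 hrs/wk ≥ 30 ✓; dept Finance ✗ → not eligible.
Parking Benefit — status full-time ✓; service 609 days ≥ 1 month (≈30 days) ✓; grade P3 ≥ P3 ✓; dept Finance ✗ → not eligible.
Unlimited PTO Program — status full-time ✓; service 609 days < 3 years (≈1095 days) ✗ → not eligible.
Tuition Reimbursement — status full-time ✓ (not excluded); service 609 days ≥ 6 months (≈180 days) ✓; site Portland ✗ (not Boise) → not eligible.
Health Savings Account — status full-time ✓ (not excluded); benefits waiver on file ✓; site Portland ✗ (not Austin) → not eligible.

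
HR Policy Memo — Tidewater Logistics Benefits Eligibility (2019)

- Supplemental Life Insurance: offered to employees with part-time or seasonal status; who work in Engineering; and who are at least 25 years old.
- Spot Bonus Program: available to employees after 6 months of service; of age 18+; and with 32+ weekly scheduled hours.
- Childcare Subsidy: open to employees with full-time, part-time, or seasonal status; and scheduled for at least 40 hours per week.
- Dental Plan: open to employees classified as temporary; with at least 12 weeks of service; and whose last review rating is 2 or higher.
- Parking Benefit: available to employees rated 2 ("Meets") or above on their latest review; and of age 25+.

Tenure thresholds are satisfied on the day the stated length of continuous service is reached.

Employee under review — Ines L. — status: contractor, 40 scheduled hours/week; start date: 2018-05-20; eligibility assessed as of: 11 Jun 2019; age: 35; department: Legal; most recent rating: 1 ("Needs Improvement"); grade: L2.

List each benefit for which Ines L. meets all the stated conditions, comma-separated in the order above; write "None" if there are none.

Spot Bonus Program

Service from 2018-05-20 to 11 Jun 2019: 387 days.
Supplemental Life Insurance — status contractor ✗ (requires part-time or seasonal) → not eligible.
Spot Bonus Program — service 387 days ≥ 6 months (≈180 days) ✓; age 35 ≥ 18 ✓; 40 hrs/wk ≥ 32 ✓ → eligible.
Childcare Subsidy — status contractor ✗ (requires full-time, part-time, or seasonal) → not eligible.
Dental Plan — status contractor ✗ (requires temporary) → not eligible.
Parking Benefit — rating 1 < 2 ✗ → not eligible.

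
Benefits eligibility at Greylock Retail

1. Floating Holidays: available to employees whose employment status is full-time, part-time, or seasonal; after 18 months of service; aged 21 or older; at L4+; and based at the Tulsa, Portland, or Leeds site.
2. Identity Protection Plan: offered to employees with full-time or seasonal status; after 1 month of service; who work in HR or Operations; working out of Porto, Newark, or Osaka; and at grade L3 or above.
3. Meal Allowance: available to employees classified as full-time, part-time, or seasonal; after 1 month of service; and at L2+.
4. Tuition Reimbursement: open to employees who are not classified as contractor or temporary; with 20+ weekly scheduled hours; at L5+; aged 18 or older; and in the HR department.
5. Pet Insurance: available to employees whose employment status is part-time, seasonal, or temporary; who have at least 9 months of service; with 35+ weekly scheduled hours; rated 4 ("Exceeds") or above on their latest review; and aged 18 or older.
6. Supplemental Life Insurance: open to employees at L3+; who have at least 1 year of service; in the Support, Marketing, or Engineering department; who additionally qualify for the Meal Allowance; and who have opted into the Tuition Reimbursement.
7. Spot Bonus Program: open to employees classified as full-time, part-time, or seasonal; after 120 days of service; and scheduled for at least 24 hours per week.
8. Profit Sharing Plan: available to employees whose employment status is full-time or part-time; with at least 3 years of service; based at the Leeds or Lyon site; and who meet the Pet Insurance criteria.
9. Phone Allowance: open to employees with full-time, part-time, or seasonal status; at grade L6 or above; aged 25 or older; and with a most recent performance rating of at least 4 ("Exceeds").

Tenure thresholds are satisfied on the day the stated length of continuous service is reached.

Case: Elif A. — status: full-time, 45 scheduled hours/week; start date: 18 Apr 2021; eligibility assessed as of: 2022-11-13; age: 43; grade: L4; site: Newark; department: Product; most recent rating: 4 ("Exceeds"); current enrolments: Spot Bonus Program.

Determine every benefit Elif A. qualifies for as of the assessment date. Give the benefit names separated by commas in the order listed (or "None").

Meal Allowance, Spot Bonus Program

Service from 18 Apr 2021 to 2022-11-13: 574 days.
Floating Holidays — status full-time ✓; service 574 days ≥ 18 months (≈540 days) ✓; age 43 ≥ 21 ✓; grade L4 ≥ L4 ✓; site Newark ✗ (not Tulsa, Portland, or Leeds) → not eligible.
Identity Protection Plan — status full-time ✓; service 574 days ≥ 1 month (≈30 days) ✓; dept Product ✗ → not eligible.
Meal Allowance — status full-time ✓; service 574 days ≥ 1 month (≈30 days) ✓; grade L4 ≥ L2 ✓ → eligible.
Tuition Reimbursement — status full-time ✓ (not excluded); 45 hrs/wk ≥ 20 ✓; grade L4 < L5 ✗ → not eligible.
Pet Insurance — status full-time ✗ (requires part-time, seasonal, or temporary) → not eligible.
Supplemental Life Insurance — grade L4 ≥ L3 ✓; service 574 days ≥ 1 year (≈365 days) ✓; dept Product ✗ → not eligible.
Spot Bonus Program — status full-time ✓; service 574 days ≥ 120 days ✓; 45 hrs/wk ≥ 24 ✓ → eligible.
Profit Sharing Plan — status full-time ✓; service 574 days < 3 years (≈1095 days) ✗ → not eligible.
Phone Allowance — status full-time ✓; grade L4 < L6 ✗ → not eligible.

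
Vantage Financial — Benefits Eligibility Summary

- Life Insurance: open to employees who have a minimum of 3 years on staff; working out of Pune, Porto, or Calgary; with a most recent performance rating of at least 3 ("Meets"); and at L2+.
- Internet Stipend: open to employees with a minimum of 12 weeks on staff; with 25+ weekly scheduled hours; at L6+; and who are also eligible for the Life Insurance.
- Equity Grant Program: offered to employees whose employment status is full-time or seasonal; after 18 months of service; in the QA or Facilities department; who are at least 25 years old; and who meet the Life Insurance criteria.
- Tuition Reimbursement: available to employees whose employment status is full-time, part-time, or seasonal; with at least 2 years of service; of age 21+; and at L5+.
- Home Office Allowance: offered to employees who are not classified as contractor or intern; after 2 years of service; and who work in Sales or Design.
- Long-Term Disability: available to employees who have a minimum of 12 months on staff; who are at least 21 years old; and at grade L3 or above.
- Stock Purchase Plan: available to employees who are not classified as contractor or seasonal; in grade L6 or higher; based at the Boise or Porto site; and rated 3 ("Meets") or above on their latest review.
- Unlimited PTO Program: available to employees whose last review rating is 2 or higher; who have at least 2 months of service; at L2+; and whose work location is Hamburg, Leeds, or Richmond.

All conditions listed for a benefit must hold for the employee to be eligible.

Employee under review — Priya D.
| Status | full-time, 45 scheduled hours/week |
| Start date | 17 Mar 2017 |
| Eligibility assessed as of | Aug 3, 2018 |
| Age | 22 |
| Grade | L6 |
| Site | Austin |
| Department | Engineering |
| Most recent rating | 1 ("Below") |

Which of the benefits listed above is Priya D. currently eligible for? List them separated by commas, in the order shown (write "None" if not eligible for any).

Long-Term Disability

Service from 17 Mar 2017 to Aug 3, 2018: 504 days.
Life Insurance — service 504 days < 3 years (≈1095 days) ✗ → not eligible.
Internet Stipend — service 504 days ≥ 12 weeks (≈84 days) ✓; 45 hrs/wk ≥ 25 ✓; grade L6 ≥ L6 ✓; not eligible for Life Insurance ✗ → not eligible.
Equity Grant Program — status full-time ✓; service 504 days < 18 months (≈540 days) ✗ → not eligible.
Tuition Reimbursement — status full-time ✓; service 504 days < 2 years (≈730 days) ✗ → not eligible.
Home Office Allowance — status full-time ✓ (not excluded); service 504 days < 2 years (≈730 days) ✗ → not eligible.
Long-Term Disability — service 504 days ≥ 12 months (≈360 days) ✓; age 22 ≥ 21 ✓; grade L6 ≥ L3 ✓ → eligible.
Stock Purchase Plan — status full-time ✓ (not excluded); grade L6 ≥ L6 ✓; site Austin ✗ (not Boise or Porto) → not eligible.
Unlimited PTO Program — rating 1 < 2 ✗ → not eligible.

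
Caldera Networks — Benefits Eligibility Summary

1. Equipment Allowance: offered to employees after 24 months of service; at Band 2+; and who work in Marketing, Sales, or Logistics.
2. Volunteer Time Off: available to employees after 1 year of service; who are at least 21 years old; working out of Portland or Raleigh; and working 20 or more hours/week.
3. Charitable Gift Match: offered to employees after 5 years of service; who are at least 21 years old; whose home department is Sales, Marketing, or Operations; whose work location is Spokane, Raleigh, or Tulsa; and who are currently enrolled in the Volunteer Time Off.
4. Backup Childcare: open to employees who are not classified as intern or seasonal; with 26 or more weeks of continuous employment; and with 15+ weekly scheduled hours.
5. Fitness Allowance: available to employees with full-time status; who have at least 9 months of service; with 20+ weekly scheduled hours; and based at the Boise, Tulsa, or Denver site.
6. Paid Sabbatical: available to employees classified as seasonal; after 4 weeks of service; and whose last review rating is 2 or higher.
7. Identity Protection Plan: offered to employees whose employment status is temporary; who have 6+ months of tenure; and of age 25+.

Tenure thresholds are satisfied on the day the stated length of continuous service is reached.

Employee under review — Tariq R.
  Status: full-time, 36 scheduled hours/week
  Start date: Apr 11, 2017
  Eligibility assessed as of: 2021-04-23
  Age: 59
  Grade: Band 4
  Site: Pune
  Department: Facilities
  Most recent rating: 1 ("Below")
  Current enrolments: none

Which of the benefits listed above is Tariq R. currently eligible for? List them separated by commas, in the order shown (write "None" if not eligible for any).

Service from Apr 11, 2017 to 2021-04-23: 1473 days.
Equipment Allowance — service 1473 days ≥ 24 months (≈720 days) ✓; grade Band 4 ≥ Band 2 ✓; dept Facilities ✗ → not eligible.
Volunteer Time Off — service 1473 days ≥ 1 year (≈365 days) ✓; age 59 ≥ 21 ✓; site Pune ✗ (not Portland or Raleigh) → not eligible.
Charitable Gift Match — service 1473 days < 5 years (≈1825 days) ✗ → not eligible.
Backup Childcare — status full-time ✓ (not excluded); service 1473 days ≥ 26 weeks (≈182 days) ✓; 36 hrs/wk ≥ 15 ✓ → eligible.
Fitness Allowance — status full-time ✓; service 1473 days ≥ 9 months (≈270 days) ✓; 36 hrs/wk ≥ 20 ✓; site Pune ✗ (not Boise, Tulsa, or Denver) → not eligible.
Paid Sabbatical — status full-time ✗ (requires seasonal) → not eligible.
Identity Protection Plan — status full-time ✗ (requires temporary) → not eligible.

Backup Childcare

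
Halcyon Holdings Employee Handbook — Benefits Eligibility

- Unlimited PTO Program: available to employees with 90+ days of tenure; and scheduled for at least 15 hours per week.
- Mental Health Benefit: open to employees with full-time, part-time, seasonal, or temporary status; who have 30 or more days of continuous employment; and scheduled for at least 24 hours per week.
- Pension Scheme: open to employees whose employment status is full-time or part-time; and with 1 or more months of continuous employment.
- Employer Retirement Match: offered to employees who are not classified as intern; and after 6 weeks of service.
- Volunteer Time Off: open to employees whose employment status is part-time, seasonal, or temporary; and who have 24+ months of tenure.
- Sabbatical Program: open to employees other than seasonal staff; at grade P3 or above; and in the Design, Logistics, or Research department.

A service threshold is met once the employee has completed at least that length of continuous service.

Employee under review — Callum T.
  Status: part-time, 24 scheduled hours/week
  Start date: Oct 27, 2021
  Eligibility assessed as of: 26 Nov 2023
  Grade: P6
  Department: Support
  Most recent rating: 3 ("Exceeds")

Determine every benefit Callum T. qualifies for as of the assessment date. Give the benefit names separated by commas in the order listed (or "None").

Service from Oct 27, 2021 to 26 Nov 2023: 760 days.
Unlimited PTO Program — service 760 days ≥ 90 days ✓; 24 hrs/wk ≥ 15 ✓ → eligible.
Mental Health Benefit — status part-time ✓; service 760 days ≥ 30 days ✓; 24 hrs/wk ≥ 24 ✓ → eligible.
Pension Scheme — status part-time ✓; service 760 days ≥ 1 month (≈30 days) ✓ → eligible.
Employer Retirement Match — status part-time ✓ (not excluded); service 760 days ≥ 6 weeks (≈42 days) ✓ → eligible.
Volunteer Time Off — status part-time ✓; service 760 days ≥ 24 months (≈720 days) ✓ → eligible.
Sabbatical Program — status part-time ✓ (not excluded); grade P6 ≥ P3 ✓; dept Support ✗ → not eligible.

Unlimited PTO Program, Mental Health Benefit, Pension Scheme, Employer Retirement Match, Volunteer Time Off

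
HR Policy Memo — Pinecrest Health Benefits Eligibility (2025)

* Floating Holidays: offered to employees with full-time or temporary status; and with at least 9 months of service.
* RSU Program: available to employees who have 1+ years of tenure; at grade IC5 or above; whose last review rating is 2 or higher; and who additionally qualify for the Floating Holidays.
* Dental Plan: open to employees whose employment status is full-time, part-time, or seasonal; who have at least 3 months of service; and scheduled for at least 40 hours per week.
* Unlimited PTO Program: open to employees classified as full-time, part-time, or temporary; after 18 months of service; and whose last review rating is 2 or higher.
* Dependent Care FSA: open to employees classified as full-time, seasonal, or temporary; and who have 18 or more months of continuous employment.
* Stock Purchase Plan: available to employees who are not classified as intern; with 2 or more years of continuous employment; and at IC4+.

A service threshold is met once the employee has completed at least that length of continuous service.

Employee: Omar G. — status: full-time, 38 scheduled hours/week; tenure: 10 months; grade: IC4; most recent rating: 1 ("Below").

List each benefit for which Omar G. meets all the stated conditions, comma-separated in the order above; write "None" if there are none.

Floating Holidays

Floating Holidays — status full-time ✓; service 10 months ≥ 9 months ✓ → eligible.
RSU Program — service 10 months < 1 year (≈365 days) ✗ → not eligible.
Dental Plan — status full-time ✓; service 10 months ≥ 3 months ✓; 38 hrs/wk < 40 ✗ → not eligible.
Unlimited PTO Program — status full-time ✓; service 10 months < 18 months ✗ → not eligible.
Dependent Care FSA — status full-time ✓; service 10 months < 18 months ✗ → not eligible.
Stock Purchase Plan — status full-time ✓ (not excluded); service 10 months < 2 years (≈730 days) ✗ → not eligible.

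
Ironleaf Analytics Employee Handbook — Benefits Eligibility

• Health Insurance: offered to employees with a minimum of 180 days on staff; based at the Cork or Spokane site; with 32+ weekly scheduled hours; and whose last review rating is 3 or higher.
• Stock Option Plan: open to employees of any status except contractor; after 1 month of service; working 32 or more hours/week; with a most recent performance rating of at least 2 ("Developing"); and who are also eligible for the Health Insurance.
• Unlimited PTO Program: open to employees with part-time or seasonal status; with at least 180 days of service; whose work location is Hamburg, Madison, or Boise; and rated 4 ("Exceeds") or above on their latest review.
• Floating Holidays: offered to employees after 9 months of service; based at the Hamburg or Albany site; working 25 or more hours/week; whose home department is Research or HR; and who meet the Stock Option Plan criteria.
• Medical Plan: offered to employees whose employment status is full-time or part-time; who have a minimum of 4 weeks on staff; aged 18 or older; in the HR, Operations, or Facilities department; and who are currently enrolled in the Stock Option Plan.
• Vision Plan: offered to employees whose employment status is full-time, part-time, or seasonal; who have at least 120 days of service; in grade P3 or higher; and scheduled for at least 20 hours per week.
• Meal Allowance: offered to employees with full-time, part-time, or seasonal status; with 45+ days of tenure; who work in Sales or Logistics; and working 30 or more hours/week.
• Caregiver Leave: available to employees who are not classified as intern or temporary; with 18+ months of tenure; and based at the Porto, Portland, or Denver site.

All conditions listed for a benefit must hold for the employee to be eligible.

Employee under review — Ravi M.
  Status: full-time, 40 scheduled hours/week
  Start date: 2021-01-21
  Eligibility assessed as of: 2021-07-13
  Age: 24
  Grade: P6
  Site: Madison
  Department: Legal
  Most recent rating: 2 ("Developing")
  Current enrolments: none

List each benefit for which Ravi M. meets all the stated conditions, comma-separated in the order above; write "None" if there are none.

Vision Plan

Service from 2021-01-21 to 2021-07-13: 173 days.
Health Insurance — service 173 days < 180 days ✗ → not eligible.
Stock Option Plan — status full-time ✓ (not excluded); service 173 days ≥ 1 month (≈30 days) ✓; 40 hrs/wk ≥ 32 ✓; rating 2 ≥ 2 ✓; not eligible for Health Insurance ✗ → not eligible.
Unlimited PTO Program — status full-time ✗ (requires part-time or seasonal) → not eligible.
Floating Holidays — service 173 days < 9 months (≈270 days) ✗ → not eligible.
Medical Plan — status full-time ✓; service 173 days ≥ 4 weeks (≈28 days) ✓; age 24 ≥ 18 ✓; dept Legal ✗ → not eligible.
Vision Plan — status full-time ✓; service 173 days ≥ 120 days ✓; grade P6 ≥ P3 ✓; 40 hrs/wk ≥ 20 ✓ → eligible.
Meal Allowance — status full-time ✓; service 173 days ≥ 45 days ✓; dept Legal ✗ → not eligible.
Caregiver Leave — status full-time ✓ (not excluded); service 173 days < 18 months (≈540 days) ✗ → not eligible.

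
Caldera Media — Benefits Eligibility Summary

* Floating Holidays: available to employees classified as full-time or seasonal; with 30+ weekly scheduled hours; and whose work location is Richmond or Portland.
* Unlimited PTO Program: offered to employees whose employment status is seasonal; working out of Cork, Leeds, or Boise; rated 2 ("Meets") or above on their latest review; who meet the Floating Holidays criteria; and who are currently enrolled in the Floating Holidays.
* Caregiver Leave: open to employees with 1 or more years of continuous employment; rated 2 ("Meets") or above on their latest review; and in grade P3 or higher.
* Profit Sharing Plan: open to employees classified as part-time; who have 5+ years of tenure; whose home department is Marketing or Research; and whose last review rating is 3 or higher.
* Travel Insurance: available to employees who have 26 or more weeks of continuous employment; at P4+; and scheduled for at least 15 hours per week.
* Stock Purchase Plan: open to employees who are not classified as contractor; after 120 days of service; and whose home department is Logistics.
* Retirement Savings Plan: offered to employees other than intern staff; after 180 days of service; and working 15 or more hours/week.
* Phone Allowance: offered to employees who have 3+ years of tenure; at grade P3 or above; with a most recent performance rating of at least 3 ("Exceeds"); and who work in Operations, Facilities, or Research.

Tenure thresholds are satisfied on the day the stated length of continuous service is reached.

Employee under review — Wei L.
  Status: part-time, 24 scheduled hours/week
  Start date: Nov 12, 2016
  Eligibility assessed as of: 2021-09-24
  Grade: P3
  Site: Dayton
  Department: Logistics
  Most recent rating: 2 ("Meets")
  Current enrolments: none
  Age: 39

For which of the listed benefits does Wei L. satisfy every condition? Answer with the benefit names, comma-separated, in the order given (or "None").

Caregiver Leave, Stock Purchase Plan, Retirement Savings Plan

Service from Nov 12, 2016 to 2021-09-24: 1777 days.
Floating Holidays — status part-time ✗ (requires full-time or seasonal) → not eligible.
Unlimited PTO Program — status part-time ✗ (requires seasonal) → not eligible.
Caregiver Leave — service 1777 days ≥ 1 year (≈365 days) ✓; rating 2 ≥ 2 ✓; grade P3 ≥ P3 ✓ → eligible.
Profit Sharing Plan — status part-time ✓; service 1777 days < 5 years (≈1825 days) ✗ → not eligible.
Travel Insurance — service 1777 days ≥ 26 weeks (≈182 days) ✓; grade P3 < P4 ✗ → not eligible.
Stock Purchase Plan — status part-time ✓ (not excluded); service 1777 days ≥ 120 days ✓; dept Logistics ✓ → eligible.
Retirement Savings Plan — status part-time ✓ (not excluded); service 1777 days ≥ 180 days ✓; 24 hrs/wk ≥ 15 ✓ → eligible.
Phone Allowance — service 1777 days ≥ 3 years (≈1095 days) ✓; grade P3 ≥ P3 ✓; rating 2 < 3 ✗ → not eligible.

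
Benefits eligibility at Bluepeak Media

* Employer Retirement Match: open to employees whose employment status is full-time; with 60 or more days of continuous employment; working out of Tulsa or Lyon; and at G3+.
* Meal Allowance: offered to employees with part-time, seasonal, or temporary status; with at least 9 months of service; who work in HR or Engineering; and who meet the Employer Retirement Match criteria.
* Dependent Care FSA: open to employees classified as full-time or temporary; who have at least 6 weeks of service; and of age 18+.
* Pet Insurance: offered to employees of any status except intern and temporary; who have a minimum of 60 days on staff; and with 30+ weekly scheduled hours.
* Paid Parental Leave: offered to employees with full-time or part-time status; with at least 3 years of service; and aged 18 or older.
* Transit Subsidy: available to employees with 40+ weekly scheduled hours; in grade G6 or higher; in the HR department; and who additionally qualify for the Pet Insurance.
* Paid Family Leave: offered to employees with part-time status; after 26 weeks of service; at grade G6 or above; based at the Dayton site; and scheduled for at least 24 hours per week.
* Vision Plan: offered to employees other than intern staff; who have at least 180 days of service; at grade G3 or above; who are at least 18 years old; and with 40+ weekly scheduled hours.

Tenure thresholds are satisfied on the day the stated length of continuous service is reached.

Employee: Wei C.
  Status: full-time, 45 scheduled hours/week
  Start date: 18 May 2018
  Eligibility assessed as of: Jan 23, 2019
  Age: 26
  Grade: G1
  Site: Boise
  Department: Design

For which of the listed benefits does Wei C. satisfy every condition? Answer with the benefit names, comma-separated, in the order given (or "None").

Service from 18 May 2018 to Jan 23, 2019: 250 days.
Employer Retirement Match — status full-time ✓; service 250 days ≥ 60 days ✓; site Boise ✗ (not Tulsa or Lyon) → not eligible.
Meal Allowance — status full-time ✗ (requires part-time, seasonal, or temporary) → not eligible.
Dependent Care FSA — status full-time ✓; service 250 days ≥ 6 weeks (≈42 days) ✓; age 26 ≥ 18 ✓ → eligible.
Pet Insurance — status full-time ✓ (not excluded); service 250 days ≥ 60 days ✓; 45 hrs/wk ≥ 30 ✓ → eligible.
Paid Parental Leave — status full-time ✓; service 250 days < 3 years (≈1095 days) ✗ → not eligible.
Transit Subsidy — 45 hrs/wk ≥ 40 ✓; grade G1 < G6 ✗ → not eligible.
Paid Family Leave — status full-time ✗ (requires part-time) → not eligible.
Vision Plan — status full-time ✓ (not excluded); service 250 days ≥ 180 days ✓; grade G1 < G3 ✗ → not eligible.

Dependent Care FSA, Pet Insurance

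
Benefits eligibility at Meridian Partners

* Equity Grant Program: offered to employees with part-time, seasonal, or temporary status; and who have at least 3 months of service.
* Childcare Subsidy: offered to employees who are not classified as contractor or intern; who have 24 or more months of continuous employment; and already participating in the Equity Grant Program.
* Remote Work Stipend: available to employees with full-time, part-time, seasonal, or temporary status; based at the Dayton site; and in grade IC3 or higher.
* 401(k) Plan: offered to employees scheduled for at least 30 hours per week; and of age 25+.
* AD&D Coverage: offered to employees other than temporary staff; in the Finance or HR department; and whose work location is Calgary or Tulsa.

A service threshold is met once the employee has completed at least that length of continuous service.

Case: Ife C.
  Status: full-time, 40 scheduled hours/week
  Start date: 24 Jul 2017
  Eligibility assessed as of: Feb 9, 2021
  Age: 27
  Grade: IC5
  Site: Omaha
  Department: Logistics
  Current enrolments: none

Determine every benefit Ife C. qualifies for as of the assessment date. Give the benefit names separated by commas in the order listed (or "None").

Service from 24 Jul 2017 to Feb 9, 2021: 1296 days.
Equity Grant Program — status full-time ✗ (requires part-time, seasonal, or temporary) → not eligible.
Childcare Subsidy — status full-time ✓ (not excluded); service 1296 days ≥ 24 months (≈720 days) ✓; not enrolled in Equity Grant Program ✗ → not eligible.
Remote Work Stipend — status full-time ✓; site Omaha ✗ (not Dayton) → not eligible.
401(k) Plan — 40 hrs/wk ≥ 30 ✓; age 27 ≥ 25 ✓ → eligible.
AD&D Coverage — status full-time ✓ (not excluded); dept Logistics ✗ → not eligible.

401(k) Plan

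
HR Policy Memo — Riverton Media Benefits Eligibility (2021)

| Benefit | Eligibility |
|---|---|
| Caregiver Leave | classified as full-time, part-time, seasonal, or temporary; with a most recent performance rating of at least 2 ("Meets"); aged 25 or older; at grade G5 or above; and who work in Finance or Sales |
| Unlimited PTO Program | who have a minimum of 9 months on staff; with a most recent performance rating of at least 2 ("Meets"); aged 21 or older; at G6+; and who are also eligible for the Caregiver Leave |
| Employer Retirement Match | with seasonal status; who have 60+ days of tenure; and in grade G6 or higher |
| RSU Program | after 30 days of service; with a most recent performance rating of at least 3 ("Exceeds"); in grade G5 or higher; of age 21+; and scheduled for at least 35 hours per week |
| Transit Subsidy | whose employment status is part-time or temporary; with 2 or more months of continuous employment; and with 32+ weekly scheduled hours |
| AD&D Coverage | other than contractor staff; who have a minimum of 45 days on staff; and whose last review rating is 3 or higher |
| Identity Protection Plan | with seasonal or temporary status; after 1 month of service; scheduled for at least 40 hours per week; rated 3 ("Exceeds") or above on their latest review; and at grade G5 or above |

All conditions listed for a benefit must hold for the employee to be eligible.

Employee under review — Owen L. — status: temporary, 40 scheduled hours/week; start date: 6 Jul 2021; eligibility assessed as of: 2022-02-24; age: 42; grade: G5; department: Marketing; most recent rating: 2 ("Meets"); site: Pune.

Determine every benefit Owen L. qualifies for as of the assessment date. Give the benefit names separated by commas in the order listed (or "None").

Service from 6 Jul 2021 to 2022-02-24: 233 days.
Caregiver Leave — status temporary ✓; rating 2 ≥ 2 ✓; age 42 ≥ 25 ✓; grade G5 ≥ G5 ✓; dept Marketing ✗ → not eligible.
Unlimited PTO Program — service 233 days < 9 months (≈270 days) ✗ → not eligible.
Employer Retirement Match — status temporary ✗ (requires seasonal) → not eligible.
RSU Program — service 233 days ≥ 30 days ✓; rating 2 < 3 ✗ → not eligible.
Transit Subsidy — status temporary ✓; service 233 days ≥ 2 months (≈60 days) ✓; 40 hrs/wk ≥ 32 ✓ → eligible.
AD&D Coverage — status temporary ✓ (not excluded); service 233 days ≥ 45 days ✓; rating 2 < 3 ✗ → not eligible.
Identity Protection Plan — status temporary ✓; service 233 days ≥ 1 month (≈30 days) ✓; 40 hrs/wk ≥ 40 ✓; rating 2 < 3 ✗ → not eligible.

Transit Subsidy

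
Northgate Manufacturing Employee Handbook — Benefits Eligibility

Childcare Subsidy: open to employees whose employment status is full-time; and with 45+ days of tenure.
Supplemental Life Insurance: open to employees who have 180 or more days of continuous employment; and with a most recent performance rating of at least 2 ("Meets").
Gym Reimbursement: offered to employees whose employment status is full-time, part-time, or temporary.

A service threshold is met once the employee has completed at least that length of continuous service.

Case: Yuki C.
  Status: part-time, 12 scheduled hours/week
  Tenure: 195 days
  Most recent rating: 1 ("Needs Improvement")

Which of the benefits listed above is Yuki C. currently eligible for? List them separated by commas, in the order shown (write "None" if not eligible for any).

Childcare Subsidy — status part-time ✗ (requires full-time) → not eligible.
Supplemental Life Insurance — service 195 days ≥ 180 days ✓; rating 1 < 2 ✗ → not eligible.
Gym Reimbursement — status part-time ✓ → eligible.

Gym Reimbursement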